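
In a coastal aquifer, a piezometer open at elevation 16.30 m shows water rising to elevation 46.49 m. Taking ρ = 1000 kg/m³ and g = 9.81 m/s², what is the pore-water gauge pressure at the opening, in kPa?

P ≈ 296 kPa

Pressure head ψ = h − z = 46.49 − 16.30 = 30.19 m.
P = ρgψ = 1000 × 9.81 × 30.19 = 296164 Pa ≈ 296 kPa.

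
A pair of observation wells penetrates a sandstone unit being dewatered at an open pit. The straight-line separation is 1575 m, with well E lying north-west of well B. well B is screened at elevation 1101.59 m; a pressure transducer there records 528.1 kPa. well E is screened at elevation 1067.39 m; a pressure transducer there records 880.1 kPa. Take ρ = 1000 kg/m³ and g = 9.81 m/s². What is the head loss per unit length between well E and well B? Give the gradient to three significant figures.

i ≈ 0.00107 m/m

Pressure head at well B: ψ = P/(ρg) = 528.1×1000 / (1000 × 9.81) = 53.83 m.
Total head at well B: h = z + ψ = 1101.59 + 53.83 = 1155.42 m.
Pressure head at well E: ψ = P/(ρg) = 880.1×1000 / (1000 × 9.81) = 89.71 m.
Total head at well E: h = z + ψ = 1067.39 + 89.71 = 1157.10 m.
Head difference: h(well B) − h(well E) = 1155.42 − 1157.10 = -1.68 m.
Hydraulic gradient: i = |Δh| / L = 1.68 / 1575 = 0.00107.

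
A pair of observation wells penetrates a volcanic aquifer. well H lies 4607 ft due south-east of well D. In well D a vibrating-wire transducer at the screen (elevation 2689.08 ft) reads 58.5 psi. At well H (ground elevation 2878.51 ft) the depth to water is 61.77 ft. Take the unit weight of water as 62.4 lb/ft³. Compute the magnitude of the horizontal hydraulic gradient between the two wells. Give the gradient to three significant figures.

Pressure head at well D: ψ = 144·P/γ = 144 × 58.5 / 62.4 = 135.00 ft.
Total head at well D: h = z + ψ = 2689.08 + 135.00 = 2824.08 ft.
Total head at well H: h = 2878.51 − 61.77 = 2816.74 ft.
Head difference: h(well D) − h(well H) = 2824.08 − 2816.74 = 7.34 ft.
Hydraulic gradient: i = |Δh| / L = 7.34 / 4607 = 0.00159.

i ≈ 0.00159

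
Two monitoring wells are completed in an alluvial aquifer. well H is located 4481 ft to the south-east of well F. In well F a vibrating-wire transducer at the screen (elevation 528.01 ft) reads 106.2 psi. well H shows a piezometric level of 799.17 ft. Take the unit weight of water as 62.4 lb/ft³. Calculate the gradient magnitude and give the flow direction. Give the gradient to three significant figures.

Pressure head at well F: ψ = 144·P/γ = 144 × 106.2 / 62.4 = 245.08 ft.
Total head at well F: h = z + ψ = 528.01 + 245.08 = 773.09 ft.
Total head at well H: h = 799.17 ft (water level in the piezometer is the total head).
Head difference: h(well F) − h(well H) = 773.09 − 799.17 = -26.08 ft.
Hydraulic gradient: i = |Δh| / L = 26.08 / 4481 = 0.00582.
Flow is from higher to lower head: from well H toward well F, i.e. toward the north-west.

i ≈ 0.00582; groundwater flows toward the north-west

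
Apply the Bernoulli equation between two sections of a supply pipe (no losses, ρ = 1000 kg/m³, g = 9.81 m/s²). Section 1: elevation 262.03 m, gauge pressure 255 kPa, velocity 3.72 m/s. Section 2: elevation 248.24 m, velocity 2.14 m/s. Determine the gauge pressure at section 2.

Pressure head at 1: ψ₁ = P₁/(ρg) = 255×1000 / (1000 × 9.81) = 25.99 m.
Velocity heads: v₁²/2g = 3.72²/19.62 = 0.705 m; v₂²/2g = 2.14²/19.62 = 0.233 m.
Total head H = z₁ + ψ₁ + v₁²/2g = 262.03 + 25.99 + 0.705 = 288.72 m.
ψ₂ = H − z₂ − v₂²/2g = 288.72 − 248.24 − 0.233 = 40.25 m.
P₂ = ρgψ₂ = 1000 × 9.81 × 40.25 ≈ 395 kPa.

P₂ ≈ 395 kPa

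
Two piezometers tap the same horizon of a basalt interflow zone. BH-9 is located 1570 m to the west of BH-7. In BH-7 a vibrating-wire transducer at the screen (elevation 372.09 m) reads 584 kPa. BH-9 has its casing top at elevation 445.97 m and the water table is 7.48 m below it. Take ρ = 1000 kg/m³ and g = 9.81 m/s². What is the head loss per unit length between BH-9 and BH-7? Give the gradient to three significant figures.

i ≈ 0.00438 m/m

Pressure head at BH-7: ψ = P/(ρg) = 584×1000 / (1000 × 9.81) = 59.53 m.
Total head at BH-7: h = z + ψ = 372.09 + 59.53 = 431.62 m.
Total head at BH-9: h = 445.97 − 7.48 = 438.49 m.
Head difference: h(BH-7) − h(BH-9) = 431.62 − 438.49 = -6.87 m.
Hydraulic gradient: i = |Δh| / L = 6.87 / 1570 = 0.00438.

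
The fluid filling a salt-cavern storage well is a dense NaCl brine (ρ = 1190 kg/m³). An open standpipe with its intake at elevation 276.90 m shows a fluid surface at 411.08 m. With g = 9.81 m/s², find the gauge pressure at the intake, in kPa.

Pressure head ψ = h − z = 411.08 − 276.90 = 134.18 m.
P = ρgψ = 1190 × 9.81 × 134.18 = 1566404 Pa ≈ 1570 kPa.

P ≈ 1570 kPa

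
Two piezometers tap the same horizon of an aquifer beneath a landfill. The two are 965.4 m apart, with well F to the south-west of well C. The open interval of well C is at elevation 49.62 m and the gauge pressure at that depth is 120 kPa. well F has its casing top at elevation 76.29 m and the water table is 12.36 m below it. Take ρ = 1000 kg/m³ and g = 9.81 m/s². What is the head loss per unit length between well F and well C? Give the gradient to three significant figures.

Pressure head at well C: ψ = P/(ρg) = 120×1000 / (1000 × 9.81) = 12.23 m.
Total head at well C: h = z + ψ = 49.62 + 12.23 = 61.85 m.
Total head at well F: h = 76.29 − 12.36 = 63.93 m.
Head difference: h(well C) − h(well F) = 61.85 − 63.93 = -2.08 m.
Hydraulic gradient: i = |Δh| / L = 2.08 / 965.4 = 0.00215.

i ≈ 0.00215 m/m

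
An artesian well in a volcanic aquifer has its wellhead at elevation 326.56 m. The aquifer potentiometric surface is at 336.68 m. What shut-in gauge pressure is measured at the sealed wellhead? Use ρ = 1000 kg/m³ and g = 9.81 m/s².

Head above the cap: Δh = 336.68 − 326.56 = 10.12 m.
P = ρgΔh = 1000 × 9.81 × 10.12 = 99277 Pa ≈ 99.3 kPa.

P ≈ 99.3 kPa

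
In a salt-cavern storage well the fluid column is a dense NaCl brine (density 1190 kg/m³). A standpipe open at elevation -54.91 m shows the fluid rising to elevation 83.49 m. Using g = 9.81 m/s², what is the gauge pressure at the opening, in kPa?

Pressure head ψ = h − z = 83.49 − (-54.91) = 138.40 m.
P = ρgψ = 1190 × 9.81 × 138.40 = 1615668 Pa ≈ 1620 kPa.

P ≈ 1620 kPa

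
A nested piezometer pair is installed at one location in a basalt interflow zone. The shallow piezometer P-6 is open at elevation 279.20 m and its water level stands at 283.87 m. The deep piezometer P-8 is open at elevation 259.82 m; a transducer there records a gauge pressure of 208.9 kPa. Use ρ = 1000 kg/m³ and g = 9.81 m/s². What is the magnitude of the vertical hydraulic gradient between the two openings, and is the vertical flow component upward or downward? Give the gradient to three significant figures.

|i_v| ≈ 0.142; vertical flow is downward

Total head at P-6: h = 283.87 m (water level in the standpipe).
Pressure head at P-8: ψ = P/(ρg) = 208.9×1000 / (1000 × 9.81) = 21.29 m.
Total head at P-8: h = z + ψ = 259.82 + 21.29 = 281.11 m.
Δh = h(P-6) − h(P-8) = 283.87 − 281.11 = 2.76 m.
Vertical separation Δz = 279.20 − 259.82 = 19.38 m.
|i_v| = |Δh| / Δz = 2.76 / 19.38 = 0.142.
Head is higher in the shallow piezometer, so vertical flow is downward (recharge condition).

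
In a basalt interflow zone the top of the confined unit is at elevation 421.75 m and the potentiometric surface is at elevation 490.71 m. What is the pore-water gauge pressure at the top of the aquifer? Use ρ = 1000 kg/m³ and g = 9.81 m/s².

P ≈ 676 kPa

Pressure head at the aquifer top: ψ = h − z = 490.71 − 421.75 = 68.96 m.
P = ρgψ = 1000 × 9.81 × 68.96 = 676498 Pa ≈ 676 kPa.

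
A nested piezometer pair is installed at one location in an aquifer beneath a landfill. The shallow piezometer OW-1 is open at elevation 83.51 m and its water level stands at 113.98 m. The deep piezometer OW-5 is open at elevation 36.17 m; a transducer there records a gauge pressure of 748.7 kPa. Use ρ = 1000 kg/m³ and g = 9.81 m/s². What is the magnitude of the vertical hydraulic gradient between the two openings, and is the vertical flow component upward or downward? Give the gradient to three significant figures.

Total head at OW-1: h = 113.98 m (water level in the standpipe).
Pressure head at OW-5: ψ = P/(ρg) = 748.7×1000 / (1000 × 9.81) = 76.32 m.
Total head at OW-5: h = z + ψ = 36.17 + 76.32 = 112.49 m.
Δh = h(OW-1) − h(OW-5) = 113.98 − 112.49 = 1.49 m.
Vertical separation Δz = 83.51 − 36.17 = 47.34 m.
|i_v| = |Δh| / Δz = 1.49 / 47.34 = 0.0315.
Head is higher in the shallow piezometer, so vertical flow is downward (recharge condition).

|i_v| ≈ 0.0315; vertical flow is downward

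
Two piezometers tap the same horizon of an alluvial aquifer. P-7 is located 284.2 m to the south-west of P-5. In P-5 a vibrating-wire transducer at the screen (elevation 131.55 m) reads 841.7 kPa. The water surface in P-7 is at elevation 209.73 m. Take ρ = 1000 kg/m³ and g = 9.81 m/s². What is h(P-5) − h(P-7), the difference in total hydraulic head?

Δh ≈ 7.62 m

Pressure head at P-5: ψ = P/(ρg) = 841.7×1000 / (1000 × 9.81) = 85.80 m.
Total head at P-5: h = z + ψ = 131.55 + 85.80 = 217.35 m.
Total head at P-7: h = 209.73 m (water level in the piezometer is the total head).
Head difference: h(P-5) − h(P-7) = 217.35 − 209.73 = 7.62 m.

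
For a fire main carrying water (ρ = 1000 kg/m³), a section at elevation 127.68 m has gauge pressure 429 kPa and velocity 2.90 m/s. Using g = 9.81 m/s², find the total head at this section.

Pressure head ψ = P/(ρg) = 429×1000 / (1000 × 9.81) = 43.73 m.
Velocity head = v²/(2g) = 2.90² / (2 × 9.81) = 0.429 m.
h = z + ψ + v²/(2g) = 127.68 + 43.73 + 0.429 = 171.84 m.

h ≈ 171.84 m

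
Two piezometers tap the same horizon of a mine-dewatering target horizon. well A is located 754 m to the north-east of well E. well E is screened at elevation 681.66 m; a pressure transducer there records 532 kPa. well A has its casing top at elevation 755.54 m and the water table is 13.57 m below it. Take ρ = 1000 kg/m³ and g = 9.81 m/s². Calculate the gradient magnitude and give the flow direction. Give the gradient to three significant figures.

Pressure head at well E: ψ = P/(ρg) = 532×1000 / (1000 × 9.81) = 54.23 m.
Total head at well E: h = z + ψ = 681.66 + 54.23 = 735.89 m.
Total head at well A: h = 755.54 − 13.57 = 741.97 m.
Head difference: h(well E) − h(well A) = 735.89 − 741.97 = -6.08 m.
Hydraulic gradient: i = |Δh| / L = 6.08 / 754 = 0.00806.
Flow is from higher to lower head: from well A toward well E, i.e. toward the south-west.

i ≈ 0.00806; groundwater flows toward the south-west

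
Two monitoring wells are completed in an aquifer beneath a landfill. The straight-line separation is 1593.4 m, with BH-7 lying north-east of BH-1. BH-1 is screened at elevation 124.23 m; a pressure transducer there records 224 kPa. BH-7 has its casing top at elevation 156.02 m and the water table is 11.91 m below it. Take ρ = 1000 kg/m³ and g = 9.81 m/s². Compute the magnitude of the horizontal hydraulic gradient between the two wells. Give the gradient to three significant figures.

i ≈ 0.00185

Pressure head at BH-1: ψ = P/(ρg) = 224×1000 / (1000 × 9.81) = 22.83 m.
Total head at BH-1: h = z + ψ = 124.23 + 22.83 = 147.06 m.
Total head at BH-7: h = 156.02 − 11.91 = 144.11 m.
Head difference: h(BH-1) − h(BH-7) = 147.06 − 144.11 = 2.95 m.
Hydraulic gradient: i = |Δh| / L = 2.95 / 1593.4 = 0.00185.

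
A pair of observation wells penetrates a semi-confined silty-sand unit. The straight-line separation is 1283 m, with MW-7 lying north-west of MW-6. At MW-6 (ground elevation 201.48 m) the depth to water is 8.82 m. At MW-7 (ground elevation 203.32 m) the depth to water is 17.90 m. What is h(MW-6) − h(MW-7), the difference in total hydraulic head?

Total head at MW-6: h = 201.48 − 8.82 = 192.66 m.
Total head at MW-7: h = 203.32 − 17.90 = 185.42 m.
Head difference: h(MW-6) − h(MW-7) = 192.66 − 185.42 = 7.24 m.

Δh ≈ 7.24 m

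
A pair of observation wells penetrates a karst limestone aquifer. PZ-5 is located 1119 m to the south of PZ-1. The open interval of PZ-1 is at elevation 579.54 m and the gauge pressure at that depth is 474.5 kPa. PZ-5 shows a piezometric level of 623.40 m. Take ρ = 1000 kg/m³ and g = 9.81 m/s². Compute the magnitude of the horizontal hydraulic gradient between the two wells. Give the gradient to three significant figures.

Pressure head at PZ-1: ψ = P/(ρg) = 474.5×1000 / (1000 × 9.81) = 48.37 m.
Total head at PZ-1: h = z + ψ = 579.54 + 48.37 = 627.91 m.
Total head at PZ-5: h = 623.40 m (water level in the piezometer is the total head).
Head difference: h(PZ-1) − h(PZ-5) = 627.91 − 623.40 = 4.51 m.
Hydraulic gradient: i = |Δh| / L = 4.51 / 1119 = 0.00403.

i ≈ 0.00403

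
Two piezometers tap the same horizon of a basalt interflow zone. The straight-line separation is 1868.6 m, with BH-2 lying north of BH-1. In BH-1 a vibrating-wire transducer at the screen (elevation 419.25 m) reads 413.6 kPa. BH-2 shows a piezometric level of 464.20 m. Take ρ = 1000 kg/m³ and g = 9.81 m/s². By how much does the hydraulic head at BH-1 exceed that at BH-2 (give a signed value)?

Δh ≈ -2.79 m

Pressure head at BH-1: ψ = P/(ρg) = 413.6×1000 / (1000 × 9.81) = 42.16 m.
Total head at BH-1: h = z + ψ = 419.25 + 42.16 = 461.41 m.
Total head at BH-2: h = 464.20 m (water level in the piezometer is the total head).
Head difference: h(BH-1) − h(BH-2) = 461.41 − 464.20 = -2.79 m.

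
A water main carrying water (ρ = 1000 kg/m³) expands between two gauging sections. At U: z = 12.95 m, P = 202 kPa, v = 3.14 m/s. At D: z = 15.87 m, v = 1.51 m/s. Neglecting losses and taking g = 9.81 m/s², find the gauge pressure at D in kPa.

Pressure head at U: ψ₁ = P₁/(ρg) = 202×1000 / (1000 × 9.81) = 20.59 m.
Velocity heads: v₁²/2g = 3.14²/19.62 = 0.503 m; v₂²/2g = 1.51²/19.62 = 0.116 m.
Total head H = z₁ + ψ₁ + v₁²/2g = 12.95 + 20.59 + 0.503 = 34.04 m.
ψ₂ = H − z₂ − v₂²/2g = 34.04 − 15.87 − 0.116 = 18.05 m.
P₂ = ρgψ₂ = 1000 × 9.81 × 18.05 ≈ 177 kPa.

P₂ ≈ 177 kPa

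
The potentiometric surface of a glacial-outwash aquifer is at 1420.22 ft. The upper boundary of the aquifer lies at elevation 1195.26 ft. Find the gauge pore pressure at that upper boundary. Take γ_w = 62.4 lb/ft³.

Pressure head at the aquifer top: ψ = h − z = 1420.22 − 1195.26 = 224.96 ft.
P = γψ/144 = 62.4 × 224.96 / 144 = 97.5 psi.

P ≈ 97.5 psi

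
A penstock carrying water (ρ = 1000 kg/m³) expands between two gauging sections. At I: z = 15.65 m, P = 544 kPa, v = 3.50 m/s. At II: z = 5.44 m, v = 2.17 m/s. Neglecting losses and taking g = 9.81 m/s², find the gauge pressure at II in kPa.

Pressure head at I: ψ₁ = P₁/(ρg) = 544×1000 / (1000 × 9.81) = 55.45 m.
Velocity heads: v₁²/2g = 3.50²/19.62 = 0.624 m; v₂²/2g = 2.17²/19.62 = 0.240 m.
Total head H = z₁ + ψ₁ + v₁²/2g = 15.65 + 55.45 + 0.624 = 71.72 m.
ψ₂ = H − z₂ − v₂²/2g = 71.72 − 5.44 − 0.240 = 66.04 m.
P₂ = ρgψ₂ = 1000 × 9.81 × 66.04 ≈ 648 kPa.

P₂ ≈ 648 kPa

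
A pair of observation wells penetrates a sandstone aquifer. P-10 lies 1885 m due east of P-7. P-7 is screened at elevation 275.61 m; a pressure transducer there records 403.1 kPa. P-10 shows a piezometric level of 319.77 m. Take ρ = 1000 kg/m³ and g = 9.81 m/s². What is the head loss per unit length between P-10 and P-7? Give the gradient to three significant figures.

i ≈ 0.00163 m/m

Pressure head at P-7: ψ = P/(ρg) = 403.1×1000 / (1000 × 9.81) = 41.09 m.
Total head at P-7: h = z + ψ = 275.61 + 41.09 = 316.70 m.
Total head at P-10: h = 319.77 m (water level in the piezometer is the total head).
Head difference: h(P-7) − h(P-10) = 316.70 − 319.77 = -3.07 m.
Hydraulic gradient: i = |Δh| / L = 3.07 / 1885 = 0.00163.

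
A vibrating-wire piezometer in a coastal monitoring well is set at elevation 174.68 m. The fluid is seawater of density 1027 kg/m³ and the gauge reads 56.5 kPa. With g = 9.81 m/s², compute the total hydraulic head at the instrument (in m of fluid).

ψ = P/(ρg) = 56.5×1000 / (1027 × 9.81) = 5.61 m.
h = z + ψ = 174.68 + 5.61 = 180.29 m.

h ≈ 180.29 m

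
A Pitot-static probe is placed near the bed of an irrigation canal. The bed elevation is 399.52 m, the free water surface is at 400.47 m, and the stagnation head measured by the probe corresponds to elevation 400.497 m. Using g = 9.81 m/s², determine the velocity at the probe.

Near the bed, under hydrostatic conditions, the piezometric head (z + ψ) equals the free-surface elevation, 400.47 m.
Velocity head = total − piezometric = 400.497 − 400.47 = 0.027 m.
v = √(2g·h_v) = √(2 × 9.81 × 0.027) = 0.728 m/s.

v ≈ 0.728 m/s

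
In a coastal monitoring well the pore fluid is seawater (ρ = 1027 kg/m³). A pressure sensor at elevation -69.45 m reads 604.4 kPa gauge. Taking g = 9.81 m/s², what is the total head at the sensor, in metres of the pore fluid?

ψ = P/(ρg) = 604.4×1000 / (1027 × 9.81) = 59.99 m.
h = z + ψ = -69.45 + 59.99 = -9.46 m.

h ≈ -9.46 m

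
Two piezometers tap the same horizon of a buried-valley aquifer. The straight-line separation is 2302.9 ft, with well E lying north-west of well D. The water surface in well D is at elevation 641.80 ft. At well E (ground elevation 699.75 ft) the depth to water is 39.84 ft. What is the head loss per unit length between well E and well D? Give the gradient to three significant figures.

Total head at well D: h = 641.80 ft (water level in the piezometer is the total head).
Total head at well E: h = 699.75 − 39.84 = 659.91 ft.
Head difference: h(well D) − h(well E) = 641.80 − 659.91 = -18.11 ft.
Hydraulic gradient: i = |Δh| / L = 18.11 / 2302.9 = 0.00786.

i ≈ 0.00786 ft/ft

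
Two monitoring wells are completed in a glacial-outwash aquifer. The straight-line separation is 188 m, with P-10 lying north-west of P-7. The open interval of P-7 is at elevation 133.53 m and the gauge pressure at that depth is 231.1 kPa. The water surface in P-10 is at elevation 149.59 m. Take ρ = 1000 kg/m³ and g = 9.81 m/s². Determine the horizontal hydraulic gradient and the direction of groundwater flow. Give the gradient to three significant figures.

i ≈ 0.0399; groundwater flows toward the north-west

Pressure head at P-7: ψ = P/(ρg) = 231.1×1000 / (1000 × 9.81) = 23.56 m.
Total head at P-7: h = z + ψ = 133.53 + 23.56 = 157.09 m.
Total head at P-10: h = 149.59 m (water level in the piezometer is the total head).
Head difference: h(P-7) − h(P-10) = 157.09 − 149.59 = 7.50 m.
Hydraulic gradient: i = |Δh| / L = 7.50 / 188 = 0.0399.
Flow is from higher to lower head: from P-7 toward P-10, i.e. toward the north-west.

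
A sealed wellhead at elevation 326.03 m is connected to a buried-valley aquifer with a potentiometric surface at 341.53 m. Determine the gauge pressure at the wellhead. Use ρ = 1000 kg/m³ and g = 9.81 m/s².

P ≈ 152 kPa

Head above the cap: Δh = 341.53 − 326.03 = 15.50 m.
P = ρgΔh = 1000 × 9.81 × 15.50 = 152055 Pa ≈ 152 kPa.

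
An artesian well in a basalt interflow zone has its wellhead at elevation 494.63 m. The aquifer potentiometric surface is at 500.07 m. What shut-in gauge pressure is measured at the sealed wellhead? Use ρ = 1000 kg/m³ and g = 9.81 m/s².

P ≈ 53.4 kPa

Head above the cap: Δh = 500.07 − 494.63 = 5.44 m.
P = ρgΔh = 1000 × 9.81 × 5.44 = 53366 Pa ≈ 53.4 kPa.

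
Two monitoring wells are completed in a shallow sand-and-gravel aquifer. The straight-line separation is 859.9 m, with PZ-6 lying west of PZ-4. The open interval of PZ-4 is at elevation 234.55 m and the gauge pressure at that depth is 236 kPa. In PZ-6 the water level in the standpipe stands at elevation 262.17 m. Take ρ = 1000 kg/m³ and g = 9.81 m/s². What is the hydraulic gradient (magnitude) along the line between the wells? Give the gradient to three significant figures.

i ≈ 0.00414

Pressure head at PZ-4: ψ = P/(ρg) = 236×1000 / (1000 × 9.81) = 24.06 m.
Total head at PZ-4: h = z + ψ = 234.55 + 24.06 = 258.61 m.
Total head at PZ-6: h = 262.17 m (water level in the piezometer is the total head).
Head difference: h(PZ-4) − h(PZ-6) = 258.61 − 262.17 = -3.56 m.
Hydraulic gradient: i = |Δh| / L = 3.56 / 859.9 = 0.00414.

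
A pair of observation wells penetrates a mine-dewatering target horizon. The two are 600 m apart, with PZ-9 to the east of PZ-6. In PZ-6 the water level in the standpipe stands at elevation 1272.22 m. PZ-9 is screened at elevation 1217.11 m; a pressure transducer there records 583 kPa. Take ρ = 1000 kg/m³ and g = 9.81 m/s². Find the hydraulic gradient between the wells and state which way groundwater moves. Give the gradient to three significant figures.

i ≈ 0.00720; groundwater flows toward the west

Total head at PZ-6: h = 1272.22 m (water level in the piezometer is the total head).
Pressure head at PZ-9: ψ = P/(ρg) = 583×1000 / (1000 × 9.81) = 59.43 m.
Total head at PZ-9: h = z + ψ = 1217.11 + 59.43 = 1276.54 m.
Head difference: h(PZ-6) − h(PZ-9) = 1272.22 − 1276.54 = -4.32 m.
Hydraulic gradient: i = |Δh| / L = 4.32 / 600 = 0.00720.
Flow is from higher to lower head: from PZ-9 toward PZ-6, i.e. toward the west.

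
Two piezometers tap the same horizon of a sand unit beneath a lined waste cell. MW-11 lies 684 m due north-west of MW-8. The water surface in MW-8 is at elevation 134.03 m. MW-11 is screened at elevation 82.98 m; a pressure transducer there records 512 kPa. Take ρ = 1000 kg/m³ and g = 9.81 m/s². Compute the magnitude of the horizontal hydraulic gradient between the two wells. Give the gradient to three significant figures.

Total head at MW-8: h = 134.03 m (water level in the piezometer is the total head).
Pressure head at MW-11: ψ = P/(ρg) = 512×1000 / (1000 × 9.81) = 52.19 m.
Total head at MW-11: h = z + ψ = 82.98 + 52.19 = 135.17 m.
Head difference: h(MW-8) − h(MW-11) = 134.03 − 135.17 = -1.14 m.
Hydraulic gradient: i = |Δh| / L = 1.14 / 684 = 0.00167.

i ≈ 0.00167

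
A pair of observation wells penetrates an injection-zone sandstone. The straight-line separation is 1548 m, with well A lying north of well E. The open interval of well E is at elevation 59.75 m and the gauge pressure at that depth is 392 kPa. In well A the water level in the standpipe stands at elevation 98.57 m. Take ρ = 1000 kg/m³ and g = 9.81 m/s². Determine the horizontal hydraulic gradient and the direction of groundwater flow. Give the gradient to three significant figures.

Pressure head at well E: ψ = P/(ρg) = 392×1000 / (1000 × 9.81) = 39.96 m.
Total head at well E: h = z + ψ = 59.75 + 39.96 = 99.71 m.
Total head at well A: h = 98.57 m (water level in the piezometer is the total head).
Head difference: h(well E) − h(well A) = 99.71 − 98.57 = 1.14 m.
Hydraulic gradient: i = |Δh| / L = 1.14 / 1548 = 0.000736.
Flow is from higher to lower head: from well E toward well A, i.e. toward the north.

i ≈ 0.000736; groundwater flows toward the north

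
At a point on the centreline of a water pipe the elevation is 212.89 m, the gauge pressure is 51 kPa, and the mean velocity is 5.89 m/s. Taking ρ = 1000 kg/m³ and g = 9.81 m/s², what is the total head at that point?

Pressure head ψ = P/(ρg) = 51×1000 / (1000 × 9.81) = 5.20 m.
Velocity head = v²/(2g) = 5.89² / (2 × 9.81) = 1.768 m.
h = z + ψ + v²/(2g) = 212.89 + 5.20 + 1.768 = 219.86 m.

h ≈ 219.86 m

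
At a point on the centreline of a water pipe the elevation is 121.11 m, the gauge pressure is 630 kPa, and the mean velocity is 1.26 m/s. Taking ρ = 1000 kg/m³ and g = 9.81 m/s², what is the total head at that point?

h ≈ 185.41 m

Pressure head ψ = P/(ρg) = 630×1000 / (1000 × 9.81) = 64.22 m.
Velocity head = v²/(2g) = 1.26² / (2 × 9.81) = 0.081 m.
h = z + ψ + v²/(2g) = 121.11 + 64.22 + 0.081 = 185.41 m.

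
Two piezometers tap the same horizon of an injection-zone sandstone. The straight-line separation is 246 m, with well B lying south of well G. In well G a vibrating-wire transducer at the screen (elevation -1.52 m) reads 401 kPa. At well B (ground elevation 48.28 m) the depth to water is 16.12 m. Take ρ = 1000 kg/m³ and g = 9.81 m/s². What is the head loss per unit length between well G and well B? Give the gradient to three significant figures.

Pressure head at well G: ψ = P/(ρg) = 401×1000 / (1000 × 9.81) = 40.88 m.
Total head at well G: h = z + ψ = -1.52 + 40.88 = 39.36 m.
Total head at well B: h = 48.28 − 16.12 = 32.16 m.
Head difference: h(well G) − h(well B) = 39.36 − 32.16 = 7.20 m.
Hydraulic gradient: i = |Δh| / L = 7.20 / 246 = 0.0293.

i ≈ 0.0293 m/m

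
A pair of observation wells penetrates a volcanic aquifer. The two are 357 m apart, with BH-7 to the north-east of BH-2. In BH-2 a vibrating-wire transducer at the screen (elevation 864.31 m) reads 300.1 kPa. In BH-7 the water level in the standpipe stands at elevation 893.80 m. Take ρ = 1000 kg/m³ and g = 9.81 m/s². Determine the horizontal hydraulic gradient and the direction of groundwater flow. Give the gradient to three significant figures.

Pressure head at BH-2: ψ = P/(ρg) = 300.1×1000 / (1000 × 9.81) = 30.59 m.
Total head at BH-2: h = z + ψ = 864.31 + 30.59 = 894.90 m.
Total head at BH-7: h = 893.80 m (water level in the piezometer is the total head).
Head difference: h(BH-2) − h(BH-7) = 894.90 − 893.80 = 1.10 m.
Hydraulic gradient: i = |Δh| / L = 1.10 / 357 = 0.00308.
Flow is from higher to lower head: from BH-2 toward BH-7, i.e. toward the north-east.

i ≈ 0.00308; groundwater flows toward the north-east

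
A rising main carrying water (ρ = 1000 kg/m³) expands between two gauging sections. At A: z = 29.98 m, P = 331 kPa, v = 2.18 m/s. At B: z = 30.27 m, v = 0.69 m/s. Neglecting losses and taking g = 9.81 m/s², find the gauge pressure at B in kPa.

Pressure head at A: ψ₁ = P₁/(ρg) = 331×1000 / (1000 × 9.81) = 33.74 m.
Velocity heads: v₁²/2g = 2.18²/19.62 = 0.242 m; v₂²/2g = 0.69²/19.62 = 0.024 m.
Total head H = z₁ + ψ₁ + v₁²/2g = 29.98 + 33.74 + 0.242 = 63.96 m.
ψ₂ = H − z₂ − v₂²/2g = 63.96 − 30.27 − 0.024 = 33.67 m.
P₂ = ρgψ₂ = 1000 × 9.81 × 33.67 ≈ 330 kPa.

P₂ ≈ 330 kPa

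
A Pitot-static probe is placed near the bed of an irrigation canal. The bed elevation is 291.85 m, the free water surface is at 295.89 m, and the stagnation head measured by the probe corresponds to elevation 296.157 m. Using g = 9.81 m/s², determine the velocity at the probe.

v ≈ 2.29 m/s

Near the bed, under hydrostatic conditions, the piezometric head (z + ψ) equals the free-surface elevation, 295.89 m.
Velocity head = total − piezometric = 296.157 − 295.89 = 0.267 m.
v = √(2g·h_v) = √(2 × 9.81 × 0.267) = 2.29 m/s.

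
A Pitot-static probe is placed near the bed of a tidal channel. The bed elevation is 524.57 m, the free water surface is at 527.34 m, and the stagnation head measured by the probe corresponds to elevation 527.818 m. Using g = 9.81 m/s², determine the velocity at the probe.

Near the bed, under hydrostatic conditions, the piezometric head (z + ψ) equals the free-surface elevation, 527.34 m.
Velocity head = total − piezometric = 527.818 − 527.34 = 0.478 m.
v = √(2g·h_v) = √(2 × 9.81 × 0.478) = 3.06 m/s.

v ≈ 3.06 m/s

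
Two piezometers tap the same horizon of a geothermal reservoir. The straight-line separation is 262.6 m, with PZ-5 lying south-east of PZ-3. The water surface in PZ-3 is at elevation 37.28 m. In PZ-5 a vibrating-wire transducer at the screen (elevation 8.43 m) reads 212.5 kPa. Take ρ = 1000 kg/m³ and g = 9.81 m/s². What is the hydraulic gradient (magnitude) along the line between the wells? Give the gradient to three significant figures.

i ≈ 0.0274

Total head at PZ-3: h = 37.28 m (water level in the piezometer is the total head).
Pressure head at PZ-5: ψ = P/(ρg) = 212.5×1000 / (1000 × 9.81) = 21.66 m.
Total head at PZ-5: h = z + ψ = 8.43 + 21.66 = 30.09 m.
Head difference: h(PZ-3) − h(PZ-5) = 37.28 − 30.09 = 7.19 m.
Hydraulic gradient: i = |Δh| / L = 7.19 / 262.6 = 0.0274.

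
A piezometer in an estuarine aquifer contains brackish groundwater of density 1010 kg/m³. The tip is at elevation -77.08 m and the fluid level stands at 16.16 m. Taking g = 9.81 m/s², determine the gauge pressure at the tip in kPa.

P ≈ 924 kPa

Pressure head ψ = h − z = 16.16 − (-77.08) = 93.24 m.
P = ρgψ = 1010 × 9.81 × 93.24 = 923831 Pa ≈ 924 kPa.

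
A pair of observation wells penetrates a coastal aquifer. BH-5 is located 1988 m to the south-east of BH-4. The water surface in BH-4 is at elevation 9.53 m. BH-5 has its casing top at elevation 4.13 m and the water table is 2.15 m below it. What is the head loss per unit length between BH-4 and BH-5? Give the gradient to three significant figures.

Total head at BH-4: h = 9.53 m (water level in the piezometer is the total head).
Total head at BH-5: h = 4.13 − 2.15 = 1.98 m.
Head difference: h(BH-4) − h(BH-5) = 9.53 − 1.98 = 7.55 m.
Hydraulic gradient: i = |Δh| / L = 7.55 / 1988 = 0.00380.

i ≈ 0.00380 m/m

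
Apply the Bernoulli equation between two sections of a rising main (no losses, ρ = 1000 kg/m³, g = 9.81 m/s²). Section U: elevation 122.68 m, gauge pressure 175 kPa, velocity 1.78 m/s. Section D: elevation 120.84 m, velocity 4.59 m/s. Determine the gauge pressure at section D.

Pressure head at U: ψ₁ = P₁/(ρg) = 175×1000 / (1000 × 9.81) = 17.84 m.
Velocity heads: v₁²/2g = 1.78²/19.62 = 0.161 m; v₂²/2g = 4.59²/19.62 = 1.074 m.
Total head H = z₁ + ψ₁ + v₁²/2g = 122.68 + 17.84 + 0.161 = 140.68 m.
ψ₂ = H − z₂ − v₂²/2g = 140.68 − 120.84 − 1.074 = 18.77 m.
P₂ = ρgψ₂ = 1000 × 9.81 × 18.77 ≈ 184 kPa.

P₂ ≈ 184 kPa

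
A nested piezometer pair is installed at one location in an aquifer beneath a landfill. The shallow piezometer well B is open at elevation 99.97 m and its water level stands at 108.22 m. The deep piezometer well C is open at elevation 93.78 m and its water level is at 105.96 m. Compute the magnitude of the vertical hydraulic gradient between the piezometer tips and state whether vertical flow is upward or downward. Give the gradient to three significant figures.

|i_v| ≈ 0.365; vertical flow is downward

Total head at well B: h = 108.22 m (water level in the standpipe).
Total head at well C: h = 105.96 m.
Δh = h(well B) − h(well C) = 108.22 − 105.96 = 2.26 m.
Vertical separation Δz = 99.97 − 93.78 = 6.19 m.
|i_v| = |Δh| / Δz = 2.26 / 6.19 = 0.365.
Head is higher in the shallow piezometer, so vertical flow is downward (recharge condition).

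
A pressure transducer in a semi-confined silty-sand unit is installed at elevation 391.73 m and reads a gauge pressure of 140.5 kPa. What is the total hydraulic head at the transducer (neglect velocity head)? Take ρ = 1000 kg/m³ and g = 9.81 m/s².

h ≈ 406.05 m

ψ = P/(ρg) = 140.5×1000 / (1000 × 9.81) = 14.32 m.
h = z + ψ = 391.73 + 14.32 = 406.05 m.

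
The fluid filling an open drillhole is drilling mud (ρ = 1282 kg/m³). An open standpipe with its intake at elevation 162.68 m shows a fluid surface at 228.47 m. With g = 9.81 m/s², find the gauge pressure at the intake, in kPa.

P ≈ 827 kPa

Pressure head ψ = h − z = 228.47 − 162.68 = 65.79 m.
P = ρgψ = 1282 × 9.81 × 65.79 = 827403 Pa ≈ 827 kPa.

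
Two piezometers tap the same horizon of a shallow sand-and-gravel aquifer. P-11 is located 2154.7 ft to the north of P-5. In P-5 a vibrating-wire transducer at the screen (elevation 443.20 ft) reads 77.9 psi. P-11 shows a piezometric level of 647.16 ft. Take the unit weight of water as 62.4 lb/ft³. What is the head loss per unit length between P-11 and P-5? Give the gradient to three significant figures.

i ≈ 0.0112 ft/ft

Pressure head at P-5: ψ = 144·P/γ = 144 × 77.9 / 62.4 = 179.77 ft.
Total head at P-5: h = z + ψ = 443.20 + 179.77 = 622.97 ft.
Total head at P-11: h = 647.16 ft (water level in the piezometer is the total head).
Head difference: h(P-5) − h(P-11) = 622.97 − 647.16 = -24.19 ft.
Hydraulic gradient: i = |Δh| / L = 24.19 / 2154.7 = 0.0112.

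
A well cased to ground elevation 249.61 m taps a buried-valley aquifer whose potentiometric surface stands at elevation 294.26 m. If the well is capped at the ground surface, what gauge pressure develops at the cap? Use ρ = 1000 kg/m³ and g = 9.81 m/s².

Head above the cap: Δh = 294.26 − 249.61 = 44.65 m.
P = ρgΔh = 1000 × 9.81 × 44.65 = 438016 Pa ≈ 438 kPa.

P ≈ 438 kPa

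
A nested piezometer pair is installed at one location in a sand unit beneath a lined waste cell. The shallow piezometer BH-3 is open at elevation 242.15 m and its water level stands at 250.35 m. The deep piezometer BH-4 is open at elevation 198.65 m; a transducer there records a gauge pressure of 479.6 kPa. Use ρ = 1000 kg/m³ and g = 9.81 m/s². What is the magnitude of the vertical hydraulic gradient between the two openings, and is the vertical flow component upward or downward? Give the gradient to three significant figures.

|i_v| ≈ 0.0646; vertical flow is downward

Total head at BH-3: h = 250.35 m (water level in the standpipe).
Pressure head at BH-4: ψ = P/(ρg) = 479.6×1000 / (1000 × 9.81) = 48.89 m.
Total head at BH-4: h = z + ψ = 198.65 + 48.89 = 247.54 m.
Δh = h(BH-3) − h(BH-4) = 250.35 − 247.54 = 2.81 m.
Vertical separation Δz = 242.15 − 198.65 = 43.50 m.
|i_v| = |Δh| / Δz = 2.81 / 43.50 = 0.0646.
Head is higher in the shallow piezometer, so vertical flow is downward (recharge condition).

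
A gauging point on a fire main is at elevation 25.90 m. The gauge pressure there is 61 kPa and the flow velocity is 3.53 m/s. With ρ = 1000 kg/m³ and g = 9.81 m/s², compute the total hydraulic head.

h ≈ 32.75 m

Pressure head ψ = P/(ρg) = 61×1000 / (1000 × 9.81) = 6.22 m.
Velocity head = v²/(2g) = 3.53² / (2 × 9.81) = 0.635 m.
h = z + ψ + v²/(2g) = 25.90 + 6.22 + 0.635 = 32.75 m.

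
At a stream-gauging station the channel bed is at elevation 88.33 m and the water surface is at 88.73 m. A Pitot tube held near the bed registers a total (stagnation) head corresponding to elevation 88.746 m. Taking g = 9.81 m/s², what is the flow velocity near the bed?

Near the bed, under hydrostatic conditions, the piezometric head (z + ψ) equals the free-surface elevation, 88.73 m.
Velocity head = total − piezometric = 88.746 − 88.73 = 0.016 m.
v = √(2g·h_v) = √(2 × 9.81 × 0.016) = 0.560 m/s.

v ≈ 0.560 m/s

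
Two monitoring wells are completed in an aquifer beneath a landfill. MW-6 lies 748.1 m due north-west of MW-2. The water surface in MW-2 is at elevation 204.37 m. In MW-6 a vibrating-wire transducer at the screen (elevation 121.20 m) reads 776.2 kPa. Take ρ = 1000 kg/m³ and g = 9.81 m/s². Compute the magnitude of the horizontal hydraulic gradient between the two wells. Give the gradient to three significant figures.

Total head at MW-2: h = 204.37 m (water level in the piezometer is the total head).
Pressure head at MW-6: ψ = P/(ρg) = 776.2×1000 / (1000 × 9.81) = 79.12 m.
Total head at MW-6: h = z + ψ = 121.20 + 79.12 = 200.32 m.
Head difference: h(MW-2) − h(MW-6) = 204.37 − 200.32 = 4.05 m.
Hydraulic gradient: i = |Δh| / L = 4.05 / 748.1 = 0.00541.

i ≈ 0.00541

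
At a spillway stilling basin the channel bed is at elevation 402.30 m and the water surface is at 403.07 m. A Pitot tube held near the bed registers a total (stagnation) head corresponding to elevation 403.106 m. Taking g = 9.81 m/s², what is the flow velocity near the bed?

Near the bed, under hydrostatic conditions, the piezometric head (z + ψ) equals the free-surface elevation, 403.07 m.
Velocity head = total − piezometric = 403.106 − 403.07 = 0.036 m.
v = √(2g·h_v) = √(2 × 9.81 × 0.036) = 0.840 m/s.

v ≈ 0.840 m/s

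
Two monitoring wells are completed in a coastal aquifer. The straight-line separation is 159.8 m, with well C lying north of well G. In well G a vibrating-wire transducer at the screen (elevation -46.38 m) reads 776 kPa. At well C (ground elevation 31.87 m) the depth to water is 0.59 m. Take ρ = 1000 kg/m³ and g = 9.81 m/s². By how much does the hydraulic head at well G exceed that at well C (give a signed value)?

Pressure head at well G: ψ = P/(ρg) = 776×1000 / (1000 × 9.81) = 79.10 m.
Total head at well G: h = z + ψ = -46.38 + 79.10 = 32.72 m.
Total head at well C: h = 31.87 − 0.59 = 31.28 m.
Head difference: h(well G) − h(well C) = 32.72 − 31.28 = 1.44 m.

Δh ≈ 1.44 m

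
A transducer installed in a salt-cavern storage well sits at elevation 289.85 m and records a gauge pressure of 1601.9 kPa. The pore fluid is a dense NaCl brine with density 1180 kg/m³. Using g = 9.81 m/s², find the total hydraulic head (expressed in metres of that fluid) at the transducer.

h ≈ 428.23 m

ψ = P/(ρg) = 1601.9×1000 / (1180 × 9.81) = 138.38 m.
h = z + ψ = 289.85 + 138.38 = 428.23 m.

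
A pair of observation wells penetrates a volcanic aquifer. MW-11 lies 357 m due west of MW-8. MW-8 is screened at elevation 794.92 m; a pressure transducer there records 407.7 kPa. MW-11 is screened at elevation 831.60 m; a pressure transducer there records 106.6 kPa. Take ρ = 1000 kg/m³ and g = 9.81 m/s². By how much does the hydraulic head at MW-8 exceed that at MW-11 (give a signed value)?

Pressure head at MW-8: ψ = P/(ρg) = 407.7×1000 / (1000 × 9.81) = 41.56 m.
Total head at MW-8: h = z + ψ = 794.92 + 41.56 = 836.48 m.
Pressure head at MW-11: ψ = P/(ρg) = 106.6×1000 / (1000 × 9.81) = 10.87 m.
Total head at MW-11: h = z + ψ = 831.60 + 10.87 = 842.47 m.
Head difference: h(MW-8) − h(MW-11) = 836.48 − 842.47 = -5.99 m.

Δh ≈ -5.99 m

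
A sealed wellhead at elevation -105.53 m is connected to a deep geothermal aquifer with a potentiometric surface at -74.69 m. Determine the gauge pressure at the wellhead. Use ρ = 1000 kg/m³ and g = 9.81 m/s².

P ≈ 303 kPa

Head above the cap: Δh = -74.69 − (-105.53) = 30.84 m.
P = ρgΔh = 1000 × 9.81 × 30.84 = 302540 Pa ≈ 303 kPa.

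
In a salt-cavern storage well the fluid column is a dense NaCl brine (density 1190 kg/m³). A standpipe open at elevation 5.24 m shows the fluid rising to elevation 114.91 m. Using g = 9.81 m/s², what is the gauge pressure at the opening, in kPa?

P ≈ 1280 kPa

Pressure head ψ = h − z = 114.91 − 5.24 = 109.67 m.
P = ρgψ = 1190 × 9.81 × 109.67 = 1280277 Pa ≈ 1280 kPa.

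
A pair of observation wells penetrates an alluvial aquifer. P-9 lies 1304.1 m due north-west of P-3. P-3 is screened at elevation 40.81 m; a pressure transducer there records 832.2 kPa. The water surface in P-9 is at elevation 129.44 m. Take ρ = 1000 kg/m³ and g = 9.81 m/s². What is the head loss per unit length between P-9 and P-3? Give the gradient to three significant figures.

Pressure head at P-3: ψ = P/(ρg) = 832.2×1000 / (1000 × 9.81) = 84.83 m.
Total head at P-3: h = z + ψ = 40.81 + 84.83 = 125.64 m.
Total head at P-9: h = 129.44 m (water level in the piezometer is the total head).
Head difference: h(P-3) − h(P-9) = 125.64 − 129.44 = -3.80 m.
Hydraulic gradient: i = |Δh| / L = 3.80 / 1304.1 = 0.00291.

i ≈ 0.00291 m/m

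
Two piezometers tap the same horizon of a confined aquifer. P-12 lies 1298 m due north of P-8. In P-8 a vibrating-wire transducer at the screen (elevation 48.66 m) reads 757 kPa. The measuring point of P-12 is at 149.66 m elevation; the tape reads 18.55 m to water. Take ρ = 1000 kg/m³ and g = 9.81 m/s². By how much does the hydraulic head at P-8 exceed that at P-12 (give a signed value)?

Δh ≈ -5.28 m

Pressure head at P-8: ψ = P/(ρg) = 757×1000 / (1000 × 9.81) = 77.17 m.
Total head at P-8: h = z + ψ = 48.66 + 77.17 = 125.83 m.
Total head at P-12: h = 149.66 − 18.55 = 131.11 m.
Head difference: h(P-8) − h(P-12) = 125.83 − 131.11 = -5.28 m.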